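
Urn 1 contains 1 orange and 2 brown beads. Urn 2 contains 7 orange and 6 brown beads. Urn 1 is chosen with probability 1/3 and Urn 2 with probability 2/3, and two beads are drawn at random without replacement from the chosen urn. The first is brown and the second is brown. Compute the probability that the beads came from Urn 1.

P(E | Urn 1) = 1/3; P(E | Urn 2) = 5/26.
P(E) = 1/3·1/3 + 2/3·5/26 = 28/117.
By Bayes' rule, P(Urn 1 | E) = 1/9 / 28/117 = 13/28 ≈ 0.4643.

13/28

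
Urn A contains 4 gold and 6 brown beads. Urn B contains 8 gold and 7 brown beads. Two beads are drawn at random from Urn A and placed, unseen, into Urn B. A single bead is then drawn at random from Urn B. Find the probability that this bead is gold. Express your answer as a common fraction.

44/85

Condition on how many of the transferred beads are gold (from Urn A: 4 gold of 10; then Urn B has 17 total).
  0 gold: C(4,0)C(6,2)/C(10,2) = 1/3; then P = 8/17
  1 gold: C(4,1)C(6,1)/C(10,2) = 8/15; then P = 9/17
  2 gold: C(4,2)C(6,0)/C(10,2) = 2/15; then P = 10/17
P(gold from Urn B) = 44/85 ≈ 0.5176.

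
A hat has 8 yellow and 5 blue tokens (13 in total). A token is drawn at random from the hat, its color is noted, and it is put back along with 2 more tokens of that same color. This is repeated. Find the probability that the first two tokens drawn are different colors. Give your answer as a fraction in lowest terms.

Either yellow then blue, or blue then yellow; after the first draw the total is 15.
P = (8/13)·(5/15) + (5/13)·(8/15) = 16/39 ≈ 0.4103.

16/39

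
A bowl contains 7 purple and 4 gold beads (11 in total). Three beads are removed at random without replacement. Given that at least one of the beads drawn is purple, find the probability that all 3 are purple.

5/23

P(all 3 purple) = C(7,3)/C(11,3) = 7/33; P(at least one purple) = 1 − C(4,3)/C(11,3) = 161/165.
Since 'all 3 purple' ⊆ 'at least one purple', P(all 3 | at least one) = 7/33 / 161/165 = 5/23 ≈ 0.2174.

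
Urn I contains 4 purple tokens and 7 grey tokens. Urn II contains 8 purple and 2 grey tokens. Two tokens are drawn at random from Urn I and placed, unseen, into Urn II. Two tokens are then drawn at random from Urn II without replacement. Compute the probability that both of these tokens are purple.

311/605

Condition on how many of the transferred tokens are purple (from Urn I: 4 purple of 11; then Urn II has 12 total).
  0 purple: C(4,0)C(7,2)/C(11,2) = 21/55; then P = C(8,2)/C(12,2) = 14/33
  1 purple: C(4,1)C(7,1)/C(11,2) = 28/55; then P = C(9,2)/C(12,2) = 6/11
  2 purple: C(4,2)C(7,0)/C(11,2) = 6/55; then P = C(10,2)/C(12,2) = 15/22
P(both purple) = 311/605 ≈ 0.5140.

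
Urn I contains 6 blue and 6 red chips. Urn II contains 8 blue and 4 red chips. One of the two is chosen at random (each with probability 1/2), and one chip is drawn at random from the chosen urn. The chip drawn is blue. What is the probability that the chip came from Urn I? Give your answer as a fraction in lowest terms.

3/7

P(blue | Urn I) = 1/2; P(blue | Urn II) = 2/3.
P(blue) = 1/2·1/2 + 1/2·2/3 = 7/12.
By Bayes' rule, P(Urn I | blue) = 1/4 / 7/12 = 3/7 ≈ 0.4286.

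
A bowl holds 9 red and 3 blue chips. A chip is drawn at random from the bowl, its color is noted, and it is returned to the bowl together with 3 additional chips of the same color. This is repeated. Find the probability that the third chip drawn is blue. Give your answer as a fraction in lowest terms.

Sum over the four possibilities for the first two draws (blue/not-blue each), tracking how the blue count and total change by +3 per draw.
P(third is blue) = 1/4 ≈ 0.2500. (In a Pólya urn every draw has the same marginal probability 3/12.)

1/4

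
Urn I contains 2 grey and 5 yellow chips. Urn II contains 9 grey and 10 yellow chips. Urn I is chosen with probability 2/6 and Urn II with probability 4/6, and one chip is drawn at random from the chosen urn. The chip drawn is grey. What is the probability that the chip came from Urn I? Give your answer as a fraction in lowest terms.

19/82

P(grey | Urn I) = 2/7; P(grey | Urn II) = 9/19.
P(grey) = 1/3·2/7 + 2/3·9/19 = 164/399.
By Bayes' rule, P(Urn I | grey) = 2/21 / 164/399 = 19/82 ≈ 0.2317.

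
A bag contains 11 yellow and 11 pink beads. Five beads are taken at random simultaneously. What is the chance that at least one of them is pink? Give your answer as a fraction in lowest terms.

Use the complement: P(at least one pink) = 1 − P(no pink).
P(none) = C(11,5)/C(22,5) = 462/26334.
So P = 1 − 462/26334 = 56/57 ≈ 0.9825.

56/57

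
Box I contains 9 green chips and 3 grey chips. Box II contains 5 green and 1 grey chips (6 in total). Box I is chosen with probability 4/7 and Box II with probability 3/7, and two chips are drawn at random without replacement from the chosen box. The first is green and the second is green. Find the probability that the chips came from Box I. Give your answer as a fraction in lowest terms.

P(E | Box I) = 6/11; P(E | Box II) = 2/3.
P(E) = 4/7·6/11 + 3/7·2/3 = 46/77.
By Bayes' rule, P(Box I | E) = 24/77 / 46/77 = 12/23 ≈ 0.5217.

12/23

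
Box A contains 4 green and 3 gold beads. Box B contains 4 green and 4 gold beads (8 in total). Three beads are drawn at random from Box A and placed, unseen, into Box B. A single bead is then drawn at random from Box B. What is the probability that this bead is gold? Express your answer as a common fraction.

37/77

Condition on how many of the transferred beads are gold (from Box A: 3 gold of 7; then Box B has 11 total).
  0 gold: C(3,0)C(4,3)/C(7,3) = 4/35; then P = 4/11
  1 gold: C(3,1)C(4,2)/C(7,3) = 18/35; then P = 5/11
  2 gold: C(3,2)C(4,1)/C(7,3) = 12/35; then P = 6/11
  3 gold: C(3,3)C(4,0)/C(7,3) = 1/35; then P = 7/11
P(gold from Box B) = 37/77 ≈ 0.4805.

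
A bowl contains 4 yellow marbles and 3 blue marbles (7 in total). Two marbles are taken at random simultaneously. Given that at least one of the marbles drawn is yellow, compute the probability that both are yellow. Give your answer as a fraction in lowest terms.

1/3

P(both yellow) = C(4,2)/C(7,2) = 2/7; P(at least one yellow) = 1 − C(3,2)/C(7,2) = 6/7.
Since 'both yellow' ⊆ 'at least one yellow', P(both | at least one) = 2/7 / 6/7 = 1/3 ≈ 0.3333.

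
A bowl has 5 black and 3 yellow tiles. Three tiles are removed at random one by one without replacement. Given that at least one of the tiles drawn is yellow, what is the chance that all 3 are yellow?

P(all 3 yellow) = C(3,3)/C(8,3) = 1/56; P(at least one yellow) = 1 − C(5,3)/C(8,3) = 23/28.
Since 'all 3 yellow' ⊆ 'at least one yellow', P(all 3 | at least one) = 1/56 / 23/28 = 1/46 ≈ 0.0217.

1/46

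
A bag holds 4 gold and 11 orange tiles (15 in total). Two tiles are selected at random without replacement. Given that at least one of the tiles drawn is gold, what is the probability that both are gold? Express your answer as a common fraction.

P(both gold) = C(4,2)/C(15,2) = 2/35; P(at least one gold) = 1 − C(11,2)/C(15,2) = 10/21.
Since 'both gold' ⊆ 'at least one gold', P(both | at least one) = 2/35 / 10/21 = 3/25 ≈ 0.1200.

3/25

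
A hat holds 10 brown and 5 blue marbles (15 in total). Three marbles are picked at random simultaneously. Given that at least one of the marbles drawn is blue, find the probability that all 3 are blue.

2/67

P(all 3 blue) = C(5,3)/C(15,3) = 2/91; P(at least one blue) = 1 − C(10,3)/C(15,3) = 67/91.
Since 'all 3 blue' ⊆ 'at least one blue', P(all 3 | at least one) = 2/91 / 67/91 = 2/67 ≈ 0.0299.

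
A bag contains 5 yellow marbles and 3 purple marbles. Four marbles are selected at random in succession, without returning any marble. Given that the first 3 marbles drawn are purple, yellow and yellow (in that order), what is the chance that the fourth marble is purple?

2/5

After removing 2 yellow, 1 purple, the bag has 2 purple out of 5 remaining.
P(fourth is purple | given) = 2/5 ≈ 0.4000.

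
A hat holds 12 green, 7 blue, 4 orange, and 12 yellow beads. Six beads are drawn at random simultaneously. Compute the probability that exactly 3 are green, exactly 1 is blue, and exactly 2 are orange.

Unordered draws without replacement: count favorable combinations over C(35,6).
Favorable = C(12,3) · C(7,1) · C(4,2) · C(12,0) = 9240; total = C(35,6) = 1623160.
P = 9240/1623160 = 3/527 ≈ 0.0057.

3/527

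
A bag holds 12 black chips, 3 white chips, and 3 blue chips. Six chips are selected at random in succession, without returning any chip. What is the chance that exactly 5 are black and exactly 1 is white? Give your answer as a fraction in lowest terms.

198/1547

Unordered draws without replacement: count favorable combinations over C(18,6).
Favorable = C(12,5) · C(3,1) · C(3,0) = 2376; total = C(18,6) = 18564.
P = 2376/18564 = 198/1547 ≈ 0.1280.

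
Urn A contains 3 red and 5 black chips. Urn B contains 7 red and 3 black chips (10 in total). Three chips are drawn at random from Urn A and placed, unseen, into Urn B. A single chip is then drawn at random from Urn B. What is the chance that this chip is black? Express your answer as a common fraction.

Condition on how many of the transferred chips are black (from Urn A: 5 black of 8; then Urn B has 13 total).
  0 black: C(5,0)C(3,3)/C(8,3) = 1/56; then P = 3/13
  1 black: C(5,1)C(3,2)/C(8,3) = 15/56; then P = 4/13
  2 black: C(5,2)C(3,1)/C(8,3) = 15/28; then P = 5/13
  3 black: C(5,3)C(3,0)/C(8,3) = 5/28; then P = 6/13
P(black from Urn B) = 3/8 ≈ 0.3750.

3/8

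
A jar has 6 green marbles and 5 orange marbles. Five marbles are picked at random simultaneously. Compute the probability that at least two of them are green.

431/462

Sum the hypergeometric tail for j = 2,…,5 green marbles.
Favorable = C(6,2)·C(5,3) + C(6,3)·C(5,2) + C(6,4)·C(5,1) + C(6,5)·C(5,0) = 431; total = C(11,5) = 462.
P = 431/462 = 431/462 ≈ 0.9329.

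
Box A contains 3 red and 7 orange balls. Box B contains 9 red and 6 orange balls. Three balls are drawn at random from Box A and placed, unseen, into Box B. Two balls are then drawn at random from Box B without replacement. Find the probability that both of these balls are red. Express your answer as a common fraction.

Condition on how many of the transferred balls are red (from Box A: 3 red of 10; then Box B has 18 total).
  0 red: C(3,0)C(7,3)/C(10,3) = 7/24; then P = C(9,2)/C(18,2) = 4/17
  1 red: C(3,1)C(7,2)/C(10,3) = 21/40; then P = C(10,2)/C(18,2) = 5/17
  2 red: C(3,2)C(7,1)/C(10,3) = 7/40; then P = C(11,2)/C(18,2) = 55/153
  3 red: C(3,3)C(7,0)/C(10,3) = 1/120; then P = C(12,2)/C(18,2) = 22/51
P(both red) = 443/1530 ≈ 0.2895.

443/1530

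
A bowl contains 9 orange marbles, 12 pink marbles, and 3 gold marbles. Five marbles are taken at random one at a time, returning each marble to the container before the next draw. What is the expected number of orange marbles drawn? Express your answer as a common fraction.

By linearity of expectation, E[X] = Σ P(draw i is orange); each independent draw has P(orange) = 9/24.
E[X] = 5 · 9/24 = 15/8 ≈ 1.8750.

15/8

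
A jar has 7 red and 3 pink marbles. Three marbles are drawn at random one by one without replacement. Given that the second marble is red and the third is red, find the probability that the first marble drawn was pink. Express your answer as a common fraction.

3/8

P(first=pink and the second marble is red and the third is red) = (3/10)·(7/9)·(6/8) = 7/40.
P(E) = Σ over first color = 7/24 + 7/40 = 7/15.
By Bayes, P(first=pink | E) = 7/40 / 7/15 = 3/8 ≈ 0.3750.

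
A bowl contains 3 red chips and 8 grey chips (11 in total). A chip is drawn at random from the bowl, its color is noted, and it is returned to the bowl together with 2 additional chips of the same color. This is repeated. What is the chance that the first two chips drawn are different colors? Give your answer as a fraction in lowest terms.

Either red then grey, or grey then red; after the first draw the total is 13.
P = (3/11)·(8/13) + (8/11)·(3/13) = 48/143 ≈ 0.3357.

48/143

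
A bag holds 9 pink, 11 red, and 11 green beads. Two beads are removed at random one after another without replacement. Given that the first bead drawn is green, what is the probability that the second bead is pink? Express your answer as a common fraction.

After removing 1 green, the bag has 9 pink out of 30 remaining.
P(second is pink | given) = 9/30 = 3/10 ≈ 0.3000.

3/10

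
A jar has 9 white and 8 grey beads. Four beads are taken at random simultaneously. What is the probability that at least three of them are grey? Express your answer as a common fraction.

Sum the hypergeometric tail for j = 3,…,4 grey beads.
Favorable = C(8,3)·C(9,1) + C(8,4)·C(9,0) = 574; total = C(17,4) = 2380.
P = 574/2380 = 41/170 ≈ 0.2412.

41/170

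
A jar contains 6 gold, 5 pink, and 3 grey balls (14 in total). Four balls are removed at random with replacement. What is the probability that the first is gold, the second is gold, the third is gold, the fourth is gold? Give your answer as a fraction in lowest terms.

81/2401

Multiply the conditional probability of each draw in order, with replacement (the composition resets each draw).
P = (6/14) · (6/14) · (6/14) · (6/14) = 81/2401 ≈ 0.0337.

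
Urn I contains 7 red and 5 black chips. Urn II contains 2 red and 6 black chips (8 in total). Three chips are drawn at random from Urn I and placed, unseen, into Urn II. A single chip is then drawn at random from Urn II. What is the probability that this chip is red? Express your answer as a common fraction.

Condition on how many of the transferred chips are red (from Urn I: 7 red of 12; then Urn II has 11 total).
  0 red: C(7,0)C(5,3)/C(12,3) = 1/22; then P = 2/11
  1 red: C(7,1)C(5,2)/C(12,3) = 7/22; then P = 3/11
  2 red: C(7,2)C(5,1)/C(12,3) = 21/44; then P = 4/11
  3 red: C(7,3)C(5,0)/C(12,3) = 7/44; then P = 5/11
P(red from Urn II) = 15/44 ≈ 0.3409.

15/44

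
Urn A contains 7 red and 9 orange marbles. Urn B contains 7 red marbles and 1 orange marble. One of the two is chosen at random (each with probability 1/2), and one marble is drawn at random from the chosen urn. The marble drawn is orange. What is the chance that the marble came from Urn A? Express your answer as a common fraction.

9/11

P(orange | Urn A) = 9/16; P(orange | Urn B) = 1/8.
P(orange) = 1/2·9/16 + 1/2·1/8 = 11/32.
By Bayes' rule, P(Urn A | orange) = 9/32 / 11/32 = 9/11 ≈ 0.8182.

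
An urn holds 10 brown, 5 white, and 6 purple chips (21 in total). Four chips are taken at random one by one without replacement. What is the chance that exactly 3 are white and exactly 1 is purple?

4/399

Unordered draws without replacement: count favorable combinations over C(21,4).
Favorable = C(10,0) · C(5,3) · C(6,1) = 60; total = C(21,4) = 5985.
P = 60/5985 = 4/399 ≈ 0.0100.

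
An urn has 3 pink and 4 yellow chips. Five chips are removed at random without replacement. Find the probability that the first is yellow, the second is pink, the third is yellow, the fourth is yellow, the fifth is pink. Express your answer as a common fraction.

Multiply the conditional probability of each draw in order, without replacement, so each draw removes one from its color and from the total.
P = (4/7) · (3/6) · (3/5) · (2/4) · (2/3) = 2/35 ≈ 0.0571.

2/35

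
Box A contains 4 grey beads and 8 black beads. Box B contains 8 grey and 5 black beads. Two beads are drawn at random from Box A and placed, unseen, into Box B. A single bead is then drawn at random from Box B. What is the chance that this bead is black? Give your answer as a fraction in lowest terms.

Condition on how many of the transferred beads are black (from Box A: 8 black of 12; then Box B has 15 total).
  0 black: C(8,0)C(4,2)/C(12,2) = 1/11; then P = 5/15
  1 black: C(8,1)C(4,1)/C(12,2) = 16/33; then P = 6/15
  2 black: C(8,2)C(4,0)/C(12,2) = 14/33; then P = 7/15
P(black from Box B) = 19/45 ≈ 0.4222.

19/45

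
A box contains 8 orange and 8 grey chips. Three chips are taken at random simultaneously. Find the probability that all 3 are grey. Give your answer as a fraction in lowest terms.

Unordered draws without replacement: count favorable combinations over C(16,3).
Favorable = C(8,0) · C(8,3) = 56; total = C(16,3) = 560.
P = 56/560 = 1/10 ≈ 0.1000.

1/10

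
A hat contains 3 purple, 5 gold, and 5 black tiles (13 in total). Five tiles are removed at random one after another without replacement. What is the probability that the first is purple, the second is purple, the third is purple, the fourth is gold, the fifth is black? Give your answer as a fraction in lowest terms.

Multiply the conditional probability of each draw in order, without replacement, so each draw removes one from its color and from the total.
P = (3/13) · (2/12) · (1/11) · (5/10) · (5/9) = 5/5148 ≈ 0.0010.

5/5148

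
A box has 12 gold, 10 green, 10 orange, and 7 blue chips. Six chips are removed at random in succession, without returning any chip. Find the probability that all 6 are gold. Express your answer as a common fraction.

Unordered draws without replacement: count favorable combinations over C(39,6).
Favorable = C(12,6) · C(10,0) · C(10,0) · C(7,0) = 924; total = C(39,6) = 3262623.
P = 924/3262623 = 44/155363 ≈ 0.0003.

44/155363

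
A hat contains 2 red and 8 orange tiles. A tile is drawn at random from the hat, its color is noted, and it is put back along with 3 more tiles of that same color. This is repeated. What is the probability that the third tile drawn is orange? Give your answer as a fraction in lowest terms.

Sum over the four possibilities for the first two draws (orange/not-orange each), tracking how the orange count and total change by +3 per draw.
P(third is orange) = 4/5 ≈ 0.8000. (In a Pólya urn every draw has the same marginal probability 8/10.)

4/5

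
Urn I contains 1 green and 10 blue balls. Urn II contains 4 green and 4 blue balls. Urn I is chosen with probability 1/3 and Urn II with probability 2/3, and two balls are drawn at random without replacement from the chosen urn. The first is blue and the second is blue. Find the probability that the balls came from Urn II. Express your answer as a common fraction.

P(E | Urn I) = 9/11; P(E | Urn II) = 3/14.
P(E) = 1/3·9/11 + 2/3·3/14 = 32/77.
By Bayes' rule, P(Urn II | E) = 1/7 / 32/77 = 11/32 ≈ 0.3438.

11/32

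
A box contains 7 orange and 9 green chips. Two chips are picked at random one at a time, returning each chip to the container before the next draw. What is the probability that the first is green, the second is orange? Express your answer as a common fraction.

Multiply the conditional probability of each draw in order, with replacement (the composition resets each draw).
P = (9/16) · (7/16) = 63/256 ≈ 0.2461.

63/256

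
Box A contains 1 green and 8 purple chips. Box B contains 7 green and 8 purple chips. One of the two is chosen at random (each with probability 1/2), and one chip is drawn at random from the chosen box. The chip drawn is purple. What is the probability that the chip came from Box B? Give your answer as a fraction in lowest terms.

3/8

P(purple | Box A) = 8/9; P(purple | Box B) = 8/15.
P(purple) = 1/2·8/9 + 1/2·8/15 = 32/45.
By Bayes' rule, P(Box B | purple) = 4/15 / 32/45 = 3/8 ≈ 0.3750.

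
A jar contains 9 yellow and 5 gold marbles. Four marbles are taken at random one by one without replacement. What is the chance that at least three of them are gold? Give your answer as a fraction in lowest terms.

95/1001

Sum the hypergeometric tail for j = 3,…,4 gold marbles.
Favorable = C(5,3)·C(9,1) + C(5,4)·C(9,0) = 95; total = C(14,4) = 1001.
P = 95/1001 = 95/1001 ≈ 0.0949.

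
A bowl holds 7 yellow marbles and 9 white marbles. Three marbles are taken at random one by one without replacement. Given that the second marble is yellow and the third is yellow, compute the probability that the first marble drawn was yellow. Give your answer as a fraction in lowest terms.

P(first=yellow and the second marble is yellow and the third is yellow) = (7/16)·(6/15)·(5/14) = 1/16.
P(E) = Σ over first color = 1/16 + 9/80 = 7/40.
By Bayes, P(first=yellow | E) = 1/16 / 7/40 = 5/14 ≈ 0.3571.

5/14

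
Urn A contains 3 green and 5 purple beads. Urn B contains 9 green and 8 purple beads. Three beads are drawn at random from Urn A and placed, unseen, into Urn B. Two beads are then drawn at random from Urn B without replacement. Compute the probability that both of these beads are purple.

617/2660

Condition on how many of the transferred beads are purple (from Urn A: 5 purple of 8; then Urn B has 20 total).
  0 purple: C(5,0)C(3,3)/C(8,3) = 1/56; then P = C(8,2)/C(20,2) = 14/95
  1 purple: C(5,1)C(3,2)/C(8,3) = 15/56; then P = C(9,2)/C(20,2) = 18/95
  2 purple: C(5,2)C(3,1)/C(8,3) = 15/28; then P = C(10,2)/C(20,2) = 9/38
  3 purple: C(5,3)C(3,0)/C(8,3) = 5/28; then P = C(11,2)/C(20,2) = 11/38
P(both purple) = 617/2660 ≈ 0.2320.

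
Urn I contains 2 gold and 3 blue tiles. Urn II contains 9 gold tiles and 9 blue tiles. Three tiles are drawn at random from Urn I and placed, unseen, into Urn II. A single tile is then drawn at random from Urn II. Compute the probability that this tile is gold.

Condition on how many of the transferred tiles are gold (from Urn I: 2 gold of 5; then Urn II has 21 total).
  0 gold: C(2,0)C(3,3)/C(5,3) = 1/10; then P = 9/21
  1 gold: C(2,1)C(3,2)/C(5,3) = 3/5; then P = 10/21
  2 gold: C(2,2)C(3,1)/C(5,3) = 3/10; then P = 11/21
P(gold from Urn II) = 17/35 ≈ 0.4857.

17/35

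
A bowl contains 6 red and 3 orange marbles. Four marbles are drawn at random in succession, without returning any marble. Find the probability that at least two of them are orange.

17/42

Sum the hypergeometric tail for j = 2,…,3 orange marbles.
Favorable = C(3,2)·C(6,2) + C(3,3)·C(6,1) = 51; total = C(9,4) = 126.
P = 51/126 = 17/42 ≈ 0.4048.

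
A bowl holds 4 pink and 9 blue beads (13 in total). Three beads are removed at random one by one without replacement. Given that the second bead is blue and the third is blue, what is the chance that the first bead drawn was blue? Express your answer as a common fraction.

P(first=blue and the second bead is blue and the third is blue) = (9/13)·(8/12)·(7/11) = 42/143.
P(E) = Σ over first color = 24/143 + 42/143 = 6/13.
By Bayes, P(first=blue | E) = 42/143 / 6/13 = 7/11 ≈ 0.6364.

7/11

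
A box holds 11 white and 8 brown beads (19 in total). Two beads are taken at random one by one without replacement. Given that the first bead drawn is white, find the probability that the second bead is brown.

After removing 1 white, the box has 8 brown out of 18 remaining.
P(second is brown | given) = 8/18 = 4/9 ≈ 0.4444.

4/9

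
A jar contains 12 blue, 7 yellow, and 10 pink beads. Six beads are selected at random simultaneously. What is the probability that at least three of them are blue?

Sum the hypergeometric tail for j = 3,…,6 blue beads.
Favorable = C(12,3)·C(17,3) + C(12,4)·C(17,2) + C(12,5)·C(17,1) + C(12,6)·C(17,0) = 231308; total = C(29,6) = 475020.
P = 231308/475020 = 8261/16965 ≈ 0.4869.

8261/16965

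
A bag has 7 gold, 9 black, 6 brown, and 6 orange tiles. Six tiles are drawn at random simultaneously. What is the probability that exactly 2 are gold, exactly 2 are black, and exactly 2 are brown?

9/299

Unordered draws without replacement: count favorable combinations over C(28,6).
Favorable = C(7,2) · C(9,2) · C(6,2) · C(6,0) = 11340; total = C(28,6) = 376740.
P = 11340/376740 = 9/299 ≈ 0.0301.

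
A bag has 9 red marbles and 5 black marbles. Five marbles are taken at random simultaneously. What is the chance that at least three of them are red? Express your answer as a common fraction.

Sum the hypergeometric tail for j = 3,…,5 red marbles.
Favorable = C(9,3)·C(5,2) + C(9,4)·C(5,1) + C(9,5)·C(5,0) = 1596; total = C(14,5) = 2002.
P = 1596/2002 = 114/143 ≈ 0.7972.

114/143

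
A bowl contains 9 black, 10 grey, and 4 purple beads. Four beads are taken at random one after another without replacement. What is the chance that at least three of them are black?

186/1265

Sum the hypergeometric tail for j = 3,…,4 black beads.
Favorable = C(9,3)·C(14,1) + C(9,4)·C(14,0) = 1302; total = C(23,4) = 8855.
P = 1302/8855 = 186/1265 ≈ 0.1470.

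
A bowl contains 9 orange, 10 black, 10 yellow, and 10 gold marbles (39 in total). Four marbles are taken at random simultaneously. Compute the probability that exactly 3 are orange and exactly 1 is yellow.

Unordered draws without replacement: count favorable combinations over C(39,4).
Favorable = C(9,3) · C(10,0) · C(10,1) · C(10,0) = 840; total = C(39,4) = 82251.
P = 840/82251 = 280/27417 ≈ 0.0102.

280/27417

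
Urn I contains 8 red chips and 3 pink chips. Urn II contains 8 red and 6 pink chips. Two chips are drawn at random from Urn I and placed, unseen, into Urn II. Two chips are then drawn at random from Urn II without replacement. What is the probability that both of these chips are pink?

42/275

Condition on how many of the transferred chips are pink (from Urn I: 3 pink of 11; then Urn II has 16 total).
  0 pink: C(3,0)C(8,2)/C(11,2) = 28/55; then P = C(6,2)/C(16,2) = 1/8
  1 pink: C(3,1)C(8,1)/C(11,2) = 24/55; then P = C(7,2)/C(16,2) = 7/40
  2 pink: C(3,2)C(8,0)/C(11,2) = 3/55; then P = C(8,2)/C(16,2) = 7/30
P(both pink) = 42/275 ≈ 0.1527.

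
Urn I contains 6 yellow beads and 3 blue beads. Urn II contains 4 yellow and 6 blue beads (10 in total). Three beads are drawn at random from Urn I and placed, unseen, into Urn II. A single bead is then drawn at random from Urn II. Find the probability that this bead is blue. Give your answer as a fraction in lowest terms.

Condition on how many of the transferred beads are blue (from Urn I: 3 blue of 9; then Urn II has 13 total).
  0 blue: C(3,0)C(6,3)/C(9,3) = 5/21; then P = 6/13
  1 blue: C(3,1)C(6,2)/C(9,3) = 15/28; then P = 7/13
  2 blue: C(3,2)C(6,1)/C(9,3) = 3/14; then P = 8/13
  3 blue: C(3,3)C(6,0)/C(9,3) = 1/84; then P = 9/13
P(blue from Urn II) = 7/13 ≈ 0.5385.

7/13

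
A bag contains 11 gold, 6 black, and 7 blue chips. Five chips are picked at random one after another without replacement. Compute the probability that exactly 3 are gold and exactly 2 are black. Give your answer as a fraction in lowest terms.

75/1288

Unordered draws without replacement: count favorable combinations over C(24,5).
Favorable = C(11,3) · C(6,2) · C(7,0) = 2475; total = C(24,5) = 42504.
P = 2475/42504 = 75/1288 ≈ 0.0582.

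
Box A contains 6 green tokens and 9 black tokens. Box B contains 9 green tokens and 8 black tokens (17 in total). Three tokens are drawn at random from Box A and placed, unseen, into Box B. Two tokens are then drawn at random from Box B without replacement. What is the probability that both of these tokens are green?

Condition on how many of the transferred tokens are green (from Box A: 6 green of 15; then Box B has 20 total).
  0 green: C(6,0)C(9,3)/C(15,3) = 12/65; then P = C(9,2)/C(20,2) = 18/95
  1 green: C(6,1)C(9,2)/C(15,3) = 216/455; then P = C(10,2)/C(20,2) = 9/38
  2 green: C(6,2)C(9,1)/C(15,3) = 27/91; then P = C(11,2)/C(20,2) = 11/38
  3 green: C(6,3)C(9,0)/C(15,3) = 4/91; then P = C(12,2)/C(20,2) = 33/95
P(both green) = 87/350 ≈ 0.2486.

87/350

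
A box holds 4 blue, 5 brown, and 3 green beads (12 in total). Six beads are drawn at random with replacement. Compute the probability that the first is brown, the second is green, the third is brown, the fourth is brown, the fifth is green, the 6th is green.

125/110592

Multiply the conditional probability of each draw in order, with replacement (the composition resets each draw).
P = (5/12) · (3/12) · (5/12) · (5/12) · (3/12) · (3/12) = 125/110592 ≈ 0.0011.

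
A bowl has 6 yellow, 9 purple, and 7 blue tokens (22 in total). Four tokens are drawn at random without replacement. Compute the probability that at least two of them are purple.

366/665

Sum the hypergeometric tail for j = 2,…,4 purple tokens.
Favorable = C(9,2)·C(13,2) + C(9,3)·C(13,1) + C(9,4)·C(13,0) = 4026; total = C(22,4) = 7315.
P = 4026/7315 = 366/665 ≈ 0.5504.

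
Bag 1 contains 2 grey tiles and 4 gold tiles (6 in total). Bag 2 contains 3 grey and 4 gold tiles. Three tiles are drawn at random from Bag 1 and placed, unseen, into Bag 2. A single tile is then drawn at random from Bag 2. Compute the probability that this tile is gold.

3/5

Condition on how many of the transferred tiles are gold (from Bag 1: 4 gold of 6; then Bag 2 has 10 total).
  1 gold: C(4,1)C(2,2)/C(6,3) = 1/5; then P = 5/10
  2 gold: C(4,2)C(2,1)/C(6,3) = 3/5; then P = 6/10
  3 gold: C(4,3)C(2,0)/C(6,3) = 1/5; then P = 7/10
P(gold from Bag 2) = 3/5 ≈ 0.6000.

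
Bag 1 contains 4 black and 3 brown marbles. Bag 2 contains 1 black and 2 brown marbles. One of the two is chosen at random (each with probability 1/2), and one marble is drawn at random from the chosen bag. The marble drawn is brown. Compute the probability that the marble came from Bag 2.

14/23

P(brown | Bag 1) = 3/7; P(brown | Bag 2) = 2/3.
P(brown) = 1/2·3/7 + 1/2·2/3 = 23/42.
By Bayes' rule, P(Bag 2 | brown) = 1/3 / 23/42 = 14/23 ≈ 0.6087.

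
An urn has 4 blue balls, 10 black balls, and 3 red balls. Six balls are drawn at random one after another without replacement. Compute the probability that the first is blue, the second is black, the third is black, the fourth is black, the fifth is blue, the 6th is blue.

Multiply the conditional probability of each draw in order, without replacement, so each draw removes one from its color and from the total.
P = (4/17) · (10/16) · (9/15) · (8/14) · (3/13) · (2/12) = 3/1547 ≈ 0.0019.

3/1547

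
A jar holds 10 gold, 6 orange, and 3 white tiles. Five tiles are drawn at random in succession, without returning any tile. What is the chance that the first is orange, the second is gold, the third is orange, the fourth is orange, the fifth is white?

Multiply the conditional probability of each draw in order, without replacement, so each draw removes one from its color and from the total.
P = (6/19) · (10/18) · (5/17) · (4/16) · (3/15) = 5/1938 ≈ 0.0026.

5/1938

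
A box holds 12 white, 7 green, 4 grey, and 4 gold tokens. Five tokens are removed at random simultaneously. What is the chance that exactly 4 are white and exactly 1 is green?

77/1794

Unordered draws without replacement: count favorable combinations over C(27,5).
Favorable = C(12,4) · C(7,1) · C(4,0) · C(4,0) = 3465; total = C(27,5) = 80730.
P = 3465/80730 = 77/1794 ≈ 0.0429.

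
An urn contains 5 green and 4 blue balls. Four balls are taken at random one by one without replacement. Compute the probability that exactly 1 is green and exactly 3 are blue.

Unordered draws without replacement: count favorable combinations over C(9,4).
Favorable = C(5,1) · C(4,3) = 20; total = C(9,4) = 126.
P = 20/126 = 10/63 ≈ 0.1587.

10/63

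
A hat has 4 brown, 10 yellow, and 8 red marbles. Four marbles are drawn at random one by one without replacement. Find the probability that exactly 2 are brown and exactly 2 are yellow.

Unordered draws without replacement: count favorable combinations over C(22,4).
Favorable = C(4,2) · C(10,2) · C(8,0) = 270; total = C(22,4) = 7315.
P = 270/7315 = 54/1463 ≈ 0.0369.

54/1463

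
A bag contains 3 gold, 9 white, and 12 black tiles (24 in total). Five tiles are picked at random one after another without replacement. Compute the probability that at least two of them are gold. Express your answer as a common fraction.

Sum the hypergeometric tail for j = 2,…,3 gold tiles.
Favorable = C(3,2)·C(21,3) + C(3,3)·C(21,2) = 4200; total = C(24,5) = 42504.
P = 4200/42504 = 25/253 ≈ 0.0988.

25/253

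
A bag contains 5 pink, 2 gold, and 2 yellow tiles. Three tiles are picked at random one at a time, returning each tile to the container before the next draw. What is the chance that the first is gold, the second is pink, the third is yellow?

20/729

Multiply the conditional probability of each draw in order, with replacement (the composition resets each draw).
P = (2/9) · (5/9) · (2/9) = 20/729 ≈ 0.0274.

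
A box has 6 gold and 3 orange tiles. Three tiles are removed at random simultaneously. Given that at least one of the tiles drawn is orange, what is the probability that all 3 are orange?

1/64

P(all 3 orange) = C(3,3)/C(9,3) = 1/84; P(at least one orange) = 1 − C(6,3)/C(9,3) = 16/21.
Since 'all 3 orange' ⊆ 'at least one orange', P(all 3 | at least one) = 1/84 / 16/21 = 1/64 ≈ 0.0156.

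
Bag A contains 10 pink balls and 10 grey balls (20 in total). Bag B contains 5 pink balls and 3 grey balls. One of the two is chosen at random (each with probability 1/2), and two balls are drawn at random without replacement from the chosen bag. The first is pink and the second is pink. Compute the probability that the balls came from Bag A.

63/158

P(E | Bag A) = 9/38; P(E | Bag B) = 5/14.
P(E) = 1/2·9/38 + 1/2·5/14 = 79/266.
By Bayes' rule, P(Bag A | E) = 9/76 / 79/266 = 63/158 ≈ 0.3987.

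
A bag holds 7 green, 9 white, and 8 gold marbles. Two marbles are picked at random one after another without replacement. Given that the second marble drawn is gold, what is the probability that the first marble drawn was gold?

P(first=gold and the second marble drawn is gold) = (8/24)·(7/23) = 7/69.
P(the second marble drawn is gold) = Σ over first color = 7/69 + 3/23 + 7/69 = 1/3.
By Bayes, P(first=gold | the second marble drawn is gold) = 7/69 / 1/3 = 7/23 ≈ 0.3043.

7/23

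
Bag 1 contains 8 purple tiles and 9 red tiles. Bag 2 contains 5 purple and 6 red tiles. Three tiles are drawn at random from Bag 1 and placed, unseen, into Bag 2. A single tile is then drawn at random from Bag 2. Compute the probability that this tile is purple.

109/238

Condition on how many of the transferred tiles are purple (from Bag 1: 8 purple of 17; then Bag 2 has 14 total).
  0 purple: C(8,0)C(9,3)/C(17,3) = 21/170; then P = 5/14
  1 purple: C(8,1)C(9,2)/C(17,3) = 36/85; then P = 6/14
  2 purple: C(8,2)C(9,1)/C(17,3) = 63/170; then P = 7/14
  3 purple: C(8,3)C(9,0)/C(17,3) = 7/85; then P = 8/14
P(purple from Bag 2) = 109/238 ≈ 0.4580.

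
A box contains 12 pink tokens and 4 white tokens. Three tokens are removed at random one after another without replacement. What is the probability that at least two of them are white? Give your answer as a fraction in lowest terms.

Sum the hypergeometric tail for j = 2,…,3 white tokens.
Favorable = C(4,2)·C(12,1) + C(4,3)·C(12,0) = 76; total = C(16,3) = 560.
P = 76/560 = 19/140 ≈ 0.1357.

19/140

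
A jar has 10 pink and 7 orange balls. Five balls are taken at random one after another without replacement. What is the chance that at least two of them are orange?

319/442

Sum the hypergeometric tail for j = 2,…,5 orange balls.
Favorable = C(7,2)·C(10,3) + C(7,3)·C(10,2) + C(7,4)·C(10,1) + C(7,5)·C(10,0) = 4466; total = C(17,5) = 6188.
P = 4466/6188 = 319/442 ≈ 0.7217.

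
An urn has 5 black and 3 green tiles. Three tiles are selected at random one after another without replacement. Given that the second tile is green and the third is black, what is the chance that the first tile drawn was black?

2/3

P(first=black and the second tile is green and the third is black) = (5/8)·(3/7)·(4/6) = 5/28.
P(E) = Σ over first color = 5/28 + 5/56 = 15/56.
By Bayes, P(first=black | E) = 5/28 / 15/56 = 2/3 ≈ 0.6667.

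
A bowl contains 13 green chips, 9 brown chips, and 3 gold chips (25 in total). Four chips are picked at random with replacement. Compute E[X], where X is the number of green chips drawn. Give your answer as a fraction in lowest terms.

By linearity of expectation, E[X] = Σ P(draw i is green); each independent draw has P(green) = 13/25.
E[X] = 4 · 13/25 = 52/25 ≈ 2.0800.

52/25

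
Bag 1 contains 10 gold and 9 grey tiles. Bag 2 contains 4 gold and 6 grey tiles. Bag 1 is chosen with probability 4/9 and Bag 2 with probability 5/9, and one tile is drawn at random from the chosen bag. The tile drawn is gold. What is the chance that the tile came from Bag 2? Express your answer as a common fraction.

19/39

P(gold | Bag 1) = 10/19; P(gold | Bag 2) = 2/5.
P(gold) = 4/9·10/19 + 5/9·2/5 = 26/57.
By Bayes' rule, P(Bag 2 | gold) = 2/9 / 26/57 = 19/39 ≈ 0.4872.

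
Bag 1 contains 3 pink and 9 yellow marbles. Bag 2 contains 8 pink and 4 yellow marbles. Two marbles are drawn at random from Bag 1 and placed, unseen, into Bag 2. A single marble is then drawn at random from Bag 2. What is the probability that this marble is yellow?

11/28

Condition on how many of the transferred marbles are yellow (from Bag 1: 9 yellow of 12; then Bag 2 has 14 total).
  0 yellow: C(9,0)C(3,2)/C(12,2) = 1/22; then P = 4/14
  1 yellow: C(9,1)C(3,1)/C(12,2) = 9/22; then P = 5/14
  2 yellow: C(9,2)C(3,0)/C(12,2) = 6/11; then P = 6/14
P(yellow from Bag 2) = 11/28 ≈ 0.3929.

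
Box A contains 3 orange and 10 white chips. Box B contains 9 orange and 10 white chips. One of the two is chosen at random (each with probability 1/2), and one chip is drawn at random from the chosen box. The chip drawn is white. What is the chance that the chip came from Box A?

19/32

P(white | Box A) = 10/13; P(white | Box B) = 10/19.
P(white) = 1/2·10/13 + 1/2·10/19 = 160/247.
By Bayes' rule, P(Box A | white) = 5/13 / 160/247 = 19/32 ≈ 0.5938.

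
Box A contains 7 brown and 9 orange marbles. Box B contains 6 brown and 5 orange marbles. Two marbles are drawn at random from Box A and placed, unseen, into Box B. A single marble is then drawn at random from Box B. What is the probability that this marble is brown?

Condition on how many of the transferred marbles are brown (from Box A: 7 brown of 16; then Box B has 13 total).
  0 brown: C(7,0)C(9,2)/C(16,2) = 3/10; then P = 6/13
  1 brown: C(7,1)C(9,1)/C(16,2) = 21/40; then P = 7/13
  2 brown: C(7,2)C(9,0)/C(16,2) = 7/40; then P = 8/13
P(brown from Box B) = 55/104 ≈ 0.5288.

55/104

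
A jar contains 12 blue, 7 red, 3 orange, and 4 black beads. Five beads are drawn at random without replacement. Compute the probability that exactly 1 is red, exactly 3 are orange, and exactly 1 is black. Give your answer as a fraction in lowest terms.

Unordered draws without replacement: count favorable combinations over C(26,5).
Favorable = C(12,0) · C(7,1) · C(3,3) · C(4,1) = 28; total = C(26,5) = 65780.
P = 28/65780 = 7/16445 ≈ 0.0004.

7/16445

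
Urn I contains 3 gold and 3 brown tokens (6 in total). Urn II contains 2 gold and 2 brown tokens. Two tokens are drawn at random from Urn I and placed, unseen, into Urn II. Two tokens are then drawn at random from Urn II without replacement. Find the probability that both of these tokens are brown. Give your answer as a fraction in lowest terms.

16/75

Condition on how many of the transferred tokens are brown (from Urn I: 3 brown of 6; then Urn II has 6 total).
  0 brown: C(3,0)C(3,2)/C(6,2) = 1/5; then P = C(2,2)/C(6,2) = 1/15
  1 brown: C(3,1)C(3,1)/C(6,2) = 3/5; then P = C(3,2)/C(6,2) = 1/5
  2 brown: C(3,2)C(3,0)/C(6,2) = 1/5; then P = C(4,2)/C(6,2) = 2/5
P(both brown) = 16/75 ≈ 0.2133.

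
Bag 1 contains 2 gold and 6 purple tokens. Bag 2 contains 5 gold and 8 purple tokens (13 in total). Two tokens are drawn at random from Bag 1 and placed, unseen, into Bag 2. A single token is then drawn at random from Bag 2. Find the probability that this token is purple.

19/30

Condition on how many of the transferred tokens are purple (from Bag 1: 6 purple of 8; then Bag 2 has 15 total).
  0 purple: C(6,0)C(2,2)/C(8,2) = 1/28; then P = 8/15
  1 purple: C(6,1)C(2,1)/C(8,2) = 3/7; then P = 9/15
  2 purple: C(6,2)C(2,0)/C(8,2) = 15/28; then P = 10/15
P(purple from Bag 2) = 19/30 ≈ 0.6333.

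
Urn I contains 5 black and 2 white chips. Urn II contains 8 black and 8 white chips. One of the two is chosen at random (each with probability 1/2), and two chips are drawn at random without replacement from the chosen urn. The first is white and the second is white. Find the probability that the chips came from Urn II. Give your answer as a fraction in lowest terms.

P(E | Urn I) = 1/21; P(E | Urn II) = 7/30.
P(E) = 1/2·1/21 + 1/2·7/30 = 59/420.
By Bayes' rule, P(Urn II | E) = 7/60 / 59/420 = 49/59 ≈ 0.8305.

49/59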